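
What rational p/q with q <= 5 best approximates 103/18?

Expand x = 103/18 as a continued fraction with the Euclidean algorithm:
  103 = 5*18 + 13, so a_0 = 5.
  18 = 1*13 + 5, so a_1 = 1.
  13 = 2*5 + 3, so a_2 = 2.
  5 = 1*3 + 2, so a_3 = 1.
  3 = 1*2 + 1, so a_4 = 1.
  2 = 2*1 + 0, so a_5 = 2.
so x = [5; 1, 2, 1, 1, 2].
Convergents (p_i = a_i*p_{i-1} + p_{i-2}, q_i = a_i*q_{i-1} + q_{i-2} with p_{-2}=0, p_{-1}=1, q_{-2}=1, q_{-1}=0), until the denominator exceeds 5:
  i=0: a_0=5, p_0 = 5*1 + 0 = 5, q_0 = 5*0 + 1 = 1.
  i=1: a_1=1, p_1 = 1*5 + 1 = 6, q_1 = 1*1 + 0 = 1.
  i=2: a_2=2, p_2 = 2*6 + 5 = 17, q_2 = 2*1 + 1 = 3.
  i=3: a_3=1, p_3 = 1*17 + 6 = 23, q_3 = 1*3 + 1 = 4.
  i=4: a_4=1, p_4 = 1*23 + 17 = 40, q_4 = 1*4 + 3 = 7.
q_4 = 7 > 5, so the last convergent with denominator <= 5 is p_3/q_3 = 23/4.
The closest fraction with denominator <= 5 is either p_3/q_3 or the intermediate fraction (k*p_3 + p_2)/(k*q_3 + q_2) with the largest k >= 1 whose denominator stays <= 5; these approach x as k grows, and every other convergent or intermediate fraction in range is farther away.
Largest k: floor((5 - q_2)/q_3) = floor((5 - 3)/4) = 0.
Since k = 0, no intermediate fraction beyond p_3/q_3 has denominator <= 5, so the convergent 23/4 is the closest (its error is |103*4 - 23*18|/(18*4) = 2/72).

23/4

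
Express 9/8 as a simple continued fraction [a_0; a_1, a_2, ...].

[1; 8]

Run the Euclidean algorithm on 9 and 8; the successive quotients are the partial quotients a_0, a_1, ... (each step inverts the fractional part left over by the previous one):
  9 = 1*8 + 1, so a_0 = 1.
  8 = 8*1 + 0, so a_1 = 8.
The remainder reaches 0 after 2 divisions, so the expansion has 2 partial quotients, read off in order.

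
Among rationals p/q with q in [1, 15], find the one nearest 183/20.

119/13

Expand x = 183/20 as a continued fraction with the Euclidean algorithm:
  183 = 9*20 + 3, so a_0 = 9.
  20 = 6*3 + 2, so a_1 = 6.
  3 = 1*2 + 1, so a_2 = 1.
  2 = 2*1 + 0, so a_3 = 2.
so x = [9; 6, 1, 2].
Convergents (p_i = a_i*p_{i-1} + p_{i-2}, q_i = a_i*q_{i-1} + q_{i-2} with p_{-2}=0, p_{-1}=1, q_{-2}=1, q_{-1}=0), until the denominator exceeds 15:
  i=0: a_0=9, p_0 = 9*1 + 0 = 9, q_0 = 9*0 + 1 = 1.
  i=1: a_1=6, p_1 = 6*9 + 1 = 55, q_1 = 6*1 + 0 = 6.
  i=2: a_2=1, p_2 = 1*55 + 9 = 64, q_2 = 1*6 + 1 = 7.
  i=3: a_3=2, p_3 = 2*64 + 55 = 183, q_3 = 2*7 + 6 = 20.
q_3 = 20 > 15, so the last convergent with denominator <= 15 is p_2/q_2 = 64/7.
The closest fraction with denominator <= 15 is either p_2/q_2 or the intermediate fraction (k*p_2 + p_1)/(k*q_2 + q_1) with the largest k >= 1 whose denominator stays <= 15; these approach x as k grows, and every other convergent or intermediate fraction in range is farther away.
Largest k: floor((15 - q_1)/q_2) = floor((15 - 6)/7) = 1.
That gives (1*64 + 55)/(1*7 + 6) = 119/13.
Compare the errors: |x - 64/7| = |183*7 - 64*20|/(20*7) = 1/140, and |x - 119/13| = |183*13 - 119*20|/(20*13) = 1/260.
Cross-multiplying, 1*140 = 140 < 260 = 1*260, so 1/260 is smaller: the intermediate fraction 119/13 is closer to x than 64/7.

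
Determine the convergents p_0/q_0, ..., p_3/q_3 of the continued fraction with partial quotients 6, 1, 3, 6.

6/1, 7/1, 27/4, 169/25

Using the convergent recurrence p_i = a_i*p_{i-1} + p_{i-2}, q_i = a_i*q_{i-1} + q_{i-2} with p_{-2}=0, p_{-1}=1, q_{-2}=1, q_{-1}=0:
  i=0: a_0=6, p_0 = 6*1 + 0 = 6, q_0 = 6*0 + 1 = 1.
  i=1: a_1=1, p_1 = 1*6 + 1 = 7, q_1 = 1*1 + 0 = 1.
  i=2: a_2=3, p_2 = 3*7 + 6 = 27, q_2 = 3*1 + 1 = 4.
  i=3: a_3=6, p_3 = 6*27 + 7 = 169, q_3 = 6*4 + 1 = 25.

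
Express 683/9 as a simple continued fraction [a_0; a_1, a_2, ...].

[75; 1, 8]

Run the Euclidean algorithm on 683 and 9; the successive quotients are the partial quotients a_0, a_1, ... (each step inverts the fractional part left over by the previous one):
  683 = 75*9 + 8, so a_0 = 75.
  9 = 1*8 + 1, so a_1 = 1.
  8 = 8*1 + 0, so a_2 = 8.
The remainder reaches 0 after 3 divisions, so the expansion has 3 partial quotients, read off in order.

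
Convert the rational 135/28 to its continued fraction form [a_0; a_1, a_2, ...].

Run the Euclidean algorithm on 135 and 28; the successive quotients are the partial quotients a_0, a_1, ... (each step inverts the fractional part left over by the previous one):
  135 = 4*28 + 23, so a_0 = 4.
  28 = 1*23 + 5, so a_1 = 1.
  23 = 4*5 + 3, so a_2 = 4.
  5 = 1*3 + 2, so a_3 = 1.
  3 = 1*2 + 1, so a_4 = 1.
  2 = 2*1 + 0, so a_5 = 2.
The remainder reaches 0 after 6 divisions, so the expansion has 6 partial quotients, read off in order.

[4; 1, 4, 1, 1, 2]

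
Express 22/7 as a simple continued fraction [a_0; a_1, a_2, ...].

Run the Euclidean algorithm on 22 and 7; the successive quotients are the partial quotients a_0, a_1, ... (each step inverts the fractional part left over by the previous one):
  22 = 3*7 + 1, so a_0 = 3.
  7 = 7*1 + 0, so a_1 = 7.
The remainder reaches 0 after 2 divisions, so the expansion has 2 partial quotients, read off in order.

[3; 7]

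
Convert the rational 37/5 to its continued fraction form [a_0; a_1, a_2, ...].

Run the Euclidean algorithm on 37 and 5; the successive quotients are the partial quotients a_0, a_1, ... (each step inverts the fractional part left over by the previous one):
  37 = 7*5 + 2, so a_0 = 7.
  5 = 2*2 + 1, so a_1 = 2.
  2 = 2*1 + 0, so a_2 = 2.
The remainder reaches 0 after 3 divisions, so the expansion has 3 partial quotients, read off in order.

[7; 2, 2]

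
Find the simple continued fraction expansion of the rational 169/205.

Run the Euclidean algorithm on 169 and 205; the successive quotients are the partial quotients a_0, a_1, ... (each step inverts the fractional part left over by the previous one):
  169 = 0*205 + 169, so a_0 = 0.
  205 = 1*169 + 36, so a_1 = 1.
  169 = 4*36 + 25, so a_2 = 4.
  36 = 1*25 + 11, so a_3 = 1.
  25 = 2*11 + 3, so a_4 = 2.
  11 = 3*3 + 2, so a_5 = 3.
  3 = 1*2 + 1, so a_6 = 1.
  2 = 2*1 + 0, so a_7 = 2.
The remainder reaches 0 after 8 divisions, so the expansion has 8 partial quotients, read off in order.

[0; 1, 4, 1, 2, 3, 1, 2]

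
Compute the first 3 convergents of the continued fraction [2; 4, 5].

2/1, 9/4, 47/21

Using the convergent recurrence p_i = a_i*p_{i-1} + p_{i-2}, q_i = a_i*q_{i-1} + q_{i-2} with p_{-2}=0, p_{-1}=1, q_{-2}=1, q_{-1}=0:
  i=0: a_0=2, p_0 = 2*1 + 0 = 2, q_0 = 2*0 + 1 = 1.
  i=1: a_1=4, p_1 = 4*2 + 1 = 9, q_1 = 4*1 + 0 = 4.
  i=2: a_2=5, p_2 = 5*9 + 2 = 47, q_2 = 5*4 + 1 = 21.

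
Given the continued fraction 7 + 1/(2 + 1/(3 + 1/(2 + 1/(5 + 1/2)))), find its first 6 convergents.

Using the convergent recurrence p_i = a_i*p_{i-1} + p_{i-2}, q_i = a_i*q_{i-1} + q_{i-2} with p_{-2}=0, p_{-1}=1, q_{-2}=1, q_{-1}=0:
  i=0: a_0=7, p_0 = 7*1 + 0 = 7, q_0 = 7*0 + 1 = 1.
  i=1: a_1=2, p_1 = 2*7 + 1 = 15, q_1 = 2*1 + 0 = 2.
  i=2: a_2=3, p_2 = 3*15 + 7 = 52, q_2 = 3*2 + 1 = 7.
  i=3: a_3=2, p_3 = 2*52 + 15 = 119, q_3 = 2*7 + 2 = 16.
  i=4: a_4=5, p_4 = 5*119 + 52 = 647, q_4 = 5*16 + 7 = 87.
  i=5: a_5=2, p_5 = 2*647 + 119 = 1413, q_5 = 2*87 + 16 = 190.

7/1, 15/2, 52/7, 119/16, 647/87, 1413/190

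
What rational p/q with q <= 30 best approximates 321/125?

77/30

Expand x = 321/125 as a continued fraction with the Euclidean algorithm:
  321 = 2*125 + 71, so a_0 = 2.
  125 = 1*71 + 54, so a_1 = 1.
  71 = 1*54 + 17, so a_2 = 1.
  54 = 3*17 + 3, so a_3 = 3.
  17 = 5*3 + 2, so a_4 = 5.
  3 = 1*2 + 1, so a_5 = 1.
  2 = 2*1 + 0, so a_6 = 2.
so x = [2; 1, 1, 3, 5, 1, 2].
Convergents (p_i = a_i*p_{i-1} + p_{i-2}, q_i = a_i*q_{i-1} + q_{i-2} with p_{-2}=0, p_{-1}=1, q_{-2}=1, q_{-1}=0), until the denominator exceeds 30:
  i=0: a_0=2, p_0 = 2*1 + 0 = 2, q_0 = 2*0 + 1 = 1.
  i=1: a_1=1, p_1 = 1*2 + 1 = 3, q_1 = 1*1 + 0 = 1.
  i=2: a_2=1, p_2 = 1*3 + 2 = 5, q_2 = 1*1 + 1 = 2.
  i=3: a_3=3, p_3 = 3*5 + 3 = 18, q_3 = 3*2 + 1 = 7.
  i=4: a_4=5, p_4 = 5*18 + 5 = 95, q_4 = 5*7 + 2 = 37.
q_4 = 37 > 30, so the last convergent with denominator <= 30 is p_3/q_3 = 18/7.
The closest fraction with denominator <= 30 is either p_3/q_3 or the intermediate fraction (k*p_3 + p_2)/(k*q_3 + q_2) with the largest k >= 1 whose denominator stays <= 30; these approach x as k grows, and every other convergent or intermediate fraction in range is farther away.
Largest k: floor((30 - q_2)/q_3) = floor((30 - 2)/7) = 4.
That gives (4*18 + 5)/(4*7 + 2) = 77/30.
Compare the errors: |x - 18/7| = |321*7 - 18*125|/(125*7) = 3/875, and |x - 77/30| = |321*30 - 77*125|/(125*30) = 5/3750.
Cross-multiplying, 5*875 = 4375 < 11250 = 3*3750, so 5/3750 is smaller: the intermediate fraction 77/30 is closer to x than 18/7.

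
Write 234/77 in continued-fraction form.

[3; 25, 1, 2]

Run the Euclidean algorithm on 234 and 77; the successive quotients are the partial quotients a_0, a_1, ... (each step inverts the fractional part left over by the previous one):
  234 = 3*77 + 3, so a_0 = 3.
  77 = 25*3 + 2, so a_1 = 25.
  3 = 1*2 + 1, so a_2 = 1.
  2 = 2*1 + 0, so a_3 = 2.
The remainder reaches 0 after 4 divisions, so the expansion has 4 partial quotients, read off in order.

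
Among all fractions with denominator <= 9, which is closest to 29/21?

Expand x = 29/21 as a continued fraction with the Euclidean algorithm:
  29 = 1*21 + 8, so a_0 = 1.
  21 = 2*8 + 5, so a_1 = 2.
  8 = 1*5 + 3, so a_2 = 1.
  5 = 1*3 + 2, so a_3 = 1.
  3 = 1*2 + 1, so a_4 = 1.
  2 = 2*1 + 0, so a_5 = 2.
so x = [1; 2, 1, 1, 1, 2].
Convergents (p_i = a_i*p_{i-1} + p_{i-2}, q_i = a_i*q_{i-1} + q_{i-2} with p_{-2}=0, p_{-1}=1, q_{-2}=1, q_{-1}=0), until the denominator exceeds 9:
  i=0: a_0=1, p_0 = 1*1 + 0 = 1, q_0 = 1*0 + 1 = 1.
  i=1: a_1=2, p_1 = 2*1 + 1 = 3, q_1 = 2*1 + 0 = 2.
  i=2: a_2=1, p_2 = 1*3 + 1 = 4, q_2 = 1*2 + 1 = 3.
  i=3: a_3=1, p_3 = 1*4 + 3 = 7, q_3 = 1*3 + 2 = 5.
  i=4: a_4=1, p_4 = 1*7 + 4 = 11, q_4 = 1*5 + 3 = 8.
  i=5: a_5=2, p_5 = 2*11 + 7 = 29, q_5 = 2*8 + 5 = 21.
q_5 = 21 > 9, so the last convergent with denominator <= 9 is p_4/q_4 = 11/8.
The closest fraction with denominator <= 9 is either p_4/q_4 or the intermediate fraction (k*p_4 + p_3)/(k*q_4 + q_3) with the largest k >= 1 whose denominator stays <= 9; these approach x as k grows, and every other convergent or intermediate fraction in range is farther away.
Largest k: floor((9 - q_3)/q_4) = floor((9 - 5)/8) = 0.
Since k = 0, no intermediate fraction beyond p_4/q_4 has denominator <= 9, so the convergent 11/8 is the closest (its error is |29*8 - 11*21|/(21*8) = 1/168).

11/8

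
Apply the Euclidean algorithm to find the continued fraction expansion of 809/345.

Run the Euclidean algorithm on 809 and 345; the successive quotients are the partial quotients a_0, a_1, ... (each step inverts the fractional part left over by the previous one):
  809 = 2*345 + 119, so a_0 = 2.
  345 = 2*119 + 107, so a_1 = 2.
  119 = 1*107 + 12, so a_2 = 1.
  107 = 8*12 + 11, so a_3 = 8.
  12 = 1*11 + 1, so a_4 = 1.
  11 = 11*1 + 0, so a_5 = 11.
The remainder reaches 0 after 6 divisions, so the expansion has 6 partial quotients, read off in order.

[2; 2, 1, 8, 1, 11]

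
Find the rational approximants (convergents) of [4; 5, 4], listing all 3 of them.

Using the convergent recurrence p_i = a_i*p_{i-1} + p_{i-2}, q_i = a_i*q_{i-1} + q_{i-2} with p_{-2}=0, p_{-1}=1, q_{-2}=1, q_{-1}=0:
  i=0: a_0=4, p_0 = 4*1 + 0 = 4, q_0 = 4*0 + 1 = 1.
  i=1: a_1=5, p_1 = 5*4 + 1 = 21, q_1 = 5*1 + 0 = 5.
  i=2: a_2=4, p_2 = 4*21 + 4 = 88, q_2 = 4*5 + 1 = 21.

4/1, 21/5, 88/21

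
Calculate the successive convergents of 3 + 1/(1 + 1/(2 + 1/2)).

3/1, 4/1, 11/3, 26/7

Using the convergent recurrence p_i = a_i*p_{i-1} + p_{i-2}, q_i = a_i*q_{i-1} + q_{i-2} with p_{-2}=0, p_{-1}=1, q_{-2}=1, q_{-1}=0:
  i=0: a_0=3, p_0 = 3*1 + 0 = 3, q_0 = 3*0 + 1 = 1.
  i=1: a_1=1, p_1 = 1*3 + 1 = 4, q_1 = 1*1 + 0 = 1.
  i=2: a_2=2, p_2 = 2*4 + 3 = 11, q_2 = 2*1 + 1 = 3.
  i=3: a_3=2, p_3 = 2*11 + 4 = 26, q_3 = 2*3 + 1 = 7.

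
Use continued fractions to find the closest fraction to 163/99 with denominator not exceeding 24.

Expand x = 163/99 as a continued fraction with the Euclidean algorithm:
  163 = 1*99 + 64, so a_0 = 1.
  99 = 1*64 + 35, so a_1 = 1.
  64 = 1*35 + 29, so a_2 = 1.
  35 = 1*29 + 6, so a_3 = 1.
  29 = 4*6 + 5, so a_4 = 4.
  6 = 1*5 + 1, so a_5 = 1.
  5 = 5*1 + 0, so a_6 = 5.
so x = [1; 1, 1, 1, 4, 1, 5].
Convergents (p_i = a_i*p_{i-1} + p_{i-2}, q_i = a_i*q_{i-1} + q_{i-2} with p_{-2}=0, p_{-1}=1, q_{-2}=1, q_{-1}=0), until the denominator exceeds 24:
  i=0: a_0=1, p_0 = 1*1 + 0 = 1, q_0 = 1*0 + 1 = 1.
  i=1: a_1=1, p_1 = 1*1 + 1 = 2, q_1 = 1*1 + 0 = 1.
  i=2: a_2=1, p_2 = 1*2 + 1 = 3, q_2 = 1*1 + 1 = 2.
  i=3: a_3=1, p_3 = 1*3 + 2 = 5, q_3 = 1*2 + 1 = 3.
  i=4: a_4=4, p_4 = 4*5 + 3 = 23, q_4 = 4*3 + 2 = 14.
  i=5: a_5=1, p_5 = 1*23 + 5 = 28, q_5 = 1*14 + 3 = 17.
  i=6: a_6=5, p_6 = 5*28 + 23 = 163, q_6 = 5*17 + 14 = 99.
q_6 = 99 > 24, so the last convergent with denominator <= 24 is p_5/q_5 = 28/17.
The closest fraction with denominator <= 24 is either p_5/q_5 or the intermediate fraction (k*p_5 + p_4)/(k*q_5 + q_4) with the largest k >= 1 whose denominator stays <= 24; these approach x as k grows, and every other convergent or intermediate fraction in range is farther away.
Largest k: floor((24 - q_4)/q_5) = floor((24 - 14)/17) = 0.
Since k = 0, no intermediate fraction beyond p_5/q_5 has denominator <= 24, so the convergent 28/17 is the closest (its error is |163*17 - 28*99|/(99*17) = 1/1683).

28/17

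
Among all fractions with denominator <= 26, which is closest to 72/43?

42/25

Expand x = 72/43 as a continued fraction with the Euclidean algorithm:
  72 = 1*43 + 29, so a_0 = 1.
  43 = 1*29 + 14, so a_1 = 1.
  29 = 2*14 + 1, so a_2 = 2.
  14 = 14*1 + 0, so a_3 = 14.
so x = [1; 1, 2, 14].
Convergents (p_i = a_i*p_{i-1} + p_{i-2}, q_i = a_i*q_{i-1} + q_{i-2} with p_{-2}=0, p_{-1}=1, q_{-2}=1, q_{-1}=0), until the denominator exceeds 26:
  i=0: a_0=1, p_0 = 1*1 + 0 = 1, q_0 = 1*0 + 1 = 1.
  i=1: a_1=1, p_1 = 1*1 + 1 = 2, q_1 = 1*1 + 0 = 1.
  i=2: a_2=2, p_2 = 2*2 + 1 = 5, q_2 = 2*1 + 1 = 3.
  i=3: a_3=14, p_3 = 14*5 + 2 = 72, q_3 = 14*3 + 1 = 43.
q_3 = 43 > 26, so the last convergent with denominator <= 26 is p_2/q_2 = 5/3.
The closest fraction with denominator <= 26 is either p_2/q_2 or the intermediate fraction (k*p_2 + p_1)/(k*q_2 + q_1) with the largest k >= 1 whose denominator stays <= 26; these approach x as k grows, and every other convergent or intermediate fraction in range is farther away.
Largest k: floor((26 - q_1)/q_2) = floor((26 - 1)/3) = 8.
That gives (8*5 + 2)/(8*3 + 1) = 42/25.
Compare the errors: |x - 5/3| = |72*3 - 5*43|/(43*3) = 1/129, and |x - 42/25| = |72*25 - 42*43|/(43*25) = 6/1075.
Cross-multiplying, 6*129 = 774 < 1075 = 1*1075, so 6/1075 is smaller: the intermediate fraction 42/25 is closer to x than 5/3.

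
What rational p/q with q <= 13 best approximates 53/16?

43/13

Expand x = 53/16 as a continued fraction with the Euclidean algorithm:
  53 = 3*16 + 5, so a_0 = 3.
  16 = 3*5 + 1, so a_1 = 3.
  5 = 5*1 + 0, so a_2 = 5.
so x = [3; 3, 5].
Convergents (p_i = a_i*p_{i-1} + p_{i-2}, q_i = a_i*q_{i-1} + q_{i-2} with p_{-2}=0, p_{-1}=1, q_{-2}=1, q_{-1}=0), until the denominator exceeds 13:
  i=0: a_0=3, p_0 = 3*1 + 0 = 3, q_0 = 3*0 + 1 = 1.
  i=1: a_1=3, p_1 = 3*3 + 1 = 10, q_1 = 3*1 + 0 = 3.
  i=2: a_2=5, p_2 = 5*10 + 3 = 53, q_2 = 5*3 + 1 = 16.
q_2 = 16 > 13, so the last convergent with denominator <= 13 is p_1/q_1 = 10/3.
The closest fraction with denominator <= 13 is either p_1/q_1 or the intermediate fraction (k*p_1 + p_0)/(k*q_1 + q_0) with the largest k >= 1 whose denominator stays <= 13; these approach x as k grows, and every other convergent or intermediate fraction in range is farther away.
Largest k: floor((13 - q_0)/q_1) = floor((13 - 1)/3) = 4.
That gives (4*10 + 3)/(4*3 + 1) = 43/13.
Compare the errors: |x - 10/3| = |53*3 - 10*16|/(16*3) = 1/48, and |x - 43/13| = |53*13 - 43*16|/(16*13) = 1/208.
Cross-multiplying, 1*48 = 48 < 208 = 1*208, so 1/208 is smaller: the intermediate fraction 43/13 is closer to x than 10/3.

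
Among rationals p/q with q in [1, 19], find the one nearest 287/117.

Expand x = 287/117 as a continued fraction with the Euclidean algorithm:
  287 = 2*117 + 53, so a_0 = 2.
  117 = 2*53 + 11, so a_1 = 2.
  53 = 4*11 + 9, so a_2 = 4.
  11 = 1*9 + 2, so a_3 = 1.
  9 = 4*2 + 1, so a_4 = 4.
  2 = 2*1 + 0, so a_5 = 2.
so x = [2; 2, 4, 1, 4, 2].
Convergents (p_i = a_i*p_{i-1} + p_{i-2}, q_i = a_i*q_{i-1} + q_{i-2} with p_{-2}=0, p_{-1}=1, q_{-2}=1, q_{-1}=0), until the denominator exceeds 19:
  i=0: a_0=2, p_0 = 2*1 + 0 = 2, q_0 = 2*0 + 1 = 1.
  i=1: a_1=2, p_1 = 2*2 + 1 = 5, q_1 = 2*1 + 0 = 2.
  i=2: a_2=4, p_2 = 4*5 + 2 = 22, q_2 = 4*2 + 1 = 9.
  i=3: a_3=1, p_3 = 1*22 + 5 = 27, q_3 = 1*9 + 2 = 11.
  i=4: a_4=4, p_4 = 4*27 + 22 = 130, q_4 = 4*11 + 9 = 53.
q_4 = 53 > 19, so the last convergent with denominator <= 19 is p_3/q_3 = 27/11.
The closest fraction with denominator <= 19 is either p_3/q_3 or the intermediate fraction (k*p_3 + p_2)/(k*q_3 + q_2) with the largest k >= 1 whose denominator stays <= 19; these approach x as k grows, and every other convergent or intermediate fraction in range is farther away.
Largest k: floor((19 - q_2)/q_3) = floor((19 - 9)/11) = 0.
Since k = 0, no intermediate fraction beyond p_3/q_3 has denominator <= 19, so the convergent 27/11 is the closest (its error is |287*11 - 27*117|/(117*11) = 2/1287).

27/11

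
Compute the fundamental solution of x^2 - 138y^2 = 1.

First expand sqrt(138) as a continued fraction. With x_i = (sqrt(138) + m_i)/d_i and (m_0, d_0) = (0, 1): a_0 = floor(sqrt(138)) = 11, since 11^2 = 121 <= 138 < 144 = 12^2.
Iterate m_{i+1} = d_i*a_i - m_i, d_{i+1} = (138 - m_{i+1}^2)/d_i, a_{i+1} = floor((a_0 + m_{i+1})/d_{i+1}):
  m_1 = 1*11 - 0 = 11, d_1 = (138 - 11^2)/1 = 17/1 = 17, a_1 = floor((11 + 11)/17) = 1.
  m_2 = 17*1 - 11 = 6, d_2 = (138 - 6^2)/17 = 102/17 = 6, a_2 = floor((11 + 6)/6) = 2.
  m_3 = 6*2 - 6 = 6, d_3 = (138 - 6^2)/6 = 102/6 = 17, a_3 = floor((11 + 6)/17) = 1.
  m_4 = 17*1 - 6 = 11, d_4 = (138 - 11^2)/17 = 17/17 = 1, a_4 = floor((11 + 11)/1) = 22.
  m_5 = 1*22 - 11 = 11, d_5 = (138 - 11^2)/1 = 17/1 = 17: (m_5, d_5) = (m_1, d_1) = (11, 17), so from here the quotients repeat a_1, ..., a_4; the period length is 4.
So sqrt(138) = [11; (1, 2, 1, 22)] with period length k = 4.
k is even, so the fundamental solution of x^2 - 138y^2 = 1 is (p_{k-1}, q_{k-1}) = (p_3, q_3); compute convergents through index 3.
Convergents (p_i = a_i*p_{i-1} + p_{i-2}, q_i = a_i*q_{i-1} + q_{i-2} with p_{-2}=0, p_{-1}=1, q_{-2}=1, q_{-1}=0):
  i=0: a_0=11, p_0 = 11*1 + 0 = 11, q_0 = 11*0 + 1 = 1.
  i=1: a_1=1, p_1 = 1*11 + 1 = 12, q_1 = 1*1 + 0 = 1.
  i=2: a_2=2, p_2 = 2*12 + 11 = 35, q_2 = 2*1 + 1 = 3.
  i=3: a_3=1, p_3 = 1*35 + 12 = 47, q_3 = 1*3 + 1 = 4.
Check: 47^2 - 138*4^2 = 2209 - 2208 = 1, so (x, y) = (47, 4) solves the equation, and by the theorem it is the least positive solution.

(x, y) = (47, 4)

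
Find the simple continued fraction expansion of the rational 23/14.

[1; 1, 1, 1, 4]

Run the Euclidean algorithm on 23 and 14; the successive quotients are the partial quotients a_0, a_1, ... (each step inverts the fractional part left over by the previous one):
  23 = 1*14 + 9, so a_0 = 1.
  14 = 1*9 + 5, so a_1 = 1.
  9 = 1*5 + 4, so a_2 = 1.
  5 = 1*4 + 1, so a_3 = 1.
  4 = 4*1 + 0, so a_4 = 4.
The remainder reaches 0 after 5 divisions, so the expansion has 5 partial quotients, read off in order.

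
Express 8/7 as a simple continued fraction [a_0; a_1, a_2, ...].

[1; 7]

Run the Euclidean algorithm on 8 and 7; the successive quotients are the partial quotients a_0, a_1, ... (each step inverts the fractional part left over by the previous one):
  8 = 1*7 + 1, so a_0 = 1.
  7 = 7*1 + 0, so a_1 = 7.
The remainder reaches 0 after 2 divisions, so the expansion has 2 partial quotients, read off in order.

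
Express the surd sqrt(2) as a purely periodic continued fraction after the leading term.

[1; (2)]

Write x_i = (sqrt(2) + m_i)/d_i with (m_0, d_0) = (0, 1). a_0 = floor(sqrt(2)) = 1, since 1^2 = 1 <= 2 < 4 = 2^2.
Iterate m_{i+1} = d_i*a_i - m_i, d_{i+1} = (2 - m_{i+1}^2)/d_i, a_{i+1} = floor((a_0 + m_{i+1})/d_{i+1}):
  m_1 = 1*1 - 0 = 1, d_1 = (2 - 1^2)/1 = 1/1 = 1, a_1 = floor((1 + 1)/1) = 2.
  m_2 = 1*2 - 1 = 1, d_2 = (2 - 1^2)/1 = 1/1 = 1: (m_2, d_2) = (m_1, d_1) = (1, 1), so from here the quotient a_1 repeats; the period length is 1.
Hence the expansion of sqrt(2) is a_0 = 1 followed by the repeating block 2 (period 1).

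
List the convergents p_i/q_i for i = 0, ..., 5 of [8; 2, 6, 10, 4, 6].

8/1, 17/2, 110/13, 1117/132, 4578/541, 28585/3378

Using the convergent recurrence p_i = a_i*p_{i-1} + p_{i-2}, q_i = a_i*q_{i-1} + q_{i-2} with p_{-2}=0, p_{-1}=1, q_{-2}=1, q_{-1}=0:
  i=0: a_0=8, p_0 = 8*1 + 0 = 8, q_0 = 8*0 + 1 = 1.
  i=1: a_1=2, p_1 = 2*8 + 1 = 17, q_1 = 2*1 + 0 = 2.
  i=2: a_2=6, p_2 = 6*17 + 8 = 110, q_2 = 6*2 + 1 = 13.
  i=3: a_3=10, p_3 = 10*110 + 17 = 1117, q_3 = 10*13 + 2 = 132.
  i=4: a_4=4, p_4 = 4*1117 + 110 = 4578, q_4 = 4*132 + 13 = 541.
  i=5: a_5=6, p_5 = 6*4578 + 1117 = 28585, q_5 = 6*541 + 132 = 3378.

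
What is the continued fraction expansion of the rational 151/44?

[3; 2, 3, 6]

Run the Euclidean algorithm on 151 and 44; the successive quotients are the partial quotients a_0, a_1, ... (each step inverts the fractional part left over by the previous one):
  151 = 3*44 + 19, so a_0 = 3.
  44 = 2*19 + 6, so a_1 = 2.
  19 = 3*6 + 1, so a_2 = 3.
  6 = 6*1 + 0, so a_3 = 6.
The remainder reaches 0 after 4 divisions, so the expansion has 4 partial quotients, read off in order.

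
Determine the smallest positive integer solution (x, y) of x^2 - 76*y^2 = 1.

(x, y) = (57799, 6630)

First expand sqrt(76) as a continued fraction. With x_i = (sqrt(76) + m_i)/d_i and (m_0, d_0) = (0, 1): a_0 = floor(sqrt(76)) = 8, since 8^2 = 64 <= 76 < 81 = 9^2.
Iterate m_{i+1} = d_i*a_i - m_i, d_{i+1} = (76 - m_{i+1}^2)/d_i, a_{i+1} = floor((a_0 + m_{i+1})/d_{i+1}):
  m_1 = 1*8 - 0 = 8, d_1 = (76 - 8^2)/1 = 12/1 = 12, a_1 = floor((8 + 8)/12) = 1.
  m_2 = 12*1 - 8 = 4, d_2 = (76 - 4^2)/12 = 60/12 = 5, a_2 = floor((8 + 4)/5) = 2.
  m_3 = 5*2 - 4 = 6, d_3 = (76 - 6^2)/5 = 40/5 = 8, a_3 = floor((8 + 6)/8) = 1.
  m_4 = 8*1 - 6 = 2, d_4 = (76 - 2^2)/8 = 72/8 = 9, a_4 = floor((8 + 2)/9) = 1.
  m_5 = 9*1 - 2 = 7, d_5 = (76 - 7^2)/9 = 27/9 = 3, a_5 = floor((8 + 7)/3) = 5.
  m_6 = 3*5 - 7 = 8, d_6 = (76 - 8^2)/3 = 12/3 = 4, a_6 = floor((8 + 8)/4) = 4.
  m_7 = 4*4 - 8 = 8, d_7 = (76 - 8^2)/4 = 12/4 = 3, a_7 = floor((8 + 8)/3) = 5.
  m_8 = 3*5 - 8 = 7, d_8 = (76 - 7^2)/3 = 27/3 = 9, a_8 = floor((8 + 7)/9) = 1.
  m_9 = 9*1 - 7 = 2, d_9 = (76 - 2^2)/9 = 72/9 = 8, a_9 = floor((8 + 2)/8) = 1.
  m_10 = 8*1 - 2 = 6, d_10 = (76 - 6^2)/8 = 40/8 = 5, a_10 = floor((8 + 6)/5) = 2.
  m_11 = 5*2 - 6 = 4, d_11 = (76 - 4^2)/5 = 60/5 = 12, a_11 = floor((8 + 4)/12) = 1.
  m_12 = 12*1 - 4 = 8, d_12 = (76 - 8^2)/12 = 12/12 = 1, a_12 = floor((8 + 8)/1) = 16.
  m_13 = 1*16 - 8 = 8, d_13 = (76 - 8^2)/1 = 12/1 = 12: (m_13, d_13) = (m_1, d_1) = (8, 12), so from here the quotients repeat a_1, ..., a_12; the period length is 12.
So sqrt(76) = [8; (1, 2, 1, 1, 5, 4, 5, 1, 1, 2, 1, 16)] with period length k = 12.
k is even, so the fundamental solution of x^2 - 76y^2 = 1 is (p_{k-1}, q_{k-1}) = (p_11, q_11); compute convergents through index 11.
Convergents (p_i = a_i*p_{i-1} + p_{i-2}, q_i = a_i*q_{i-1} + q_{i-2} with p_{-2}=0, p_{-1}=1, q_{-2}=1, q_{-1}=0):
  i=0: a_0=8, p_0 = 8*1 + 0 = 8, q_0 = 8*0 + 1 = 1.
  i=1: a_1=1, p_1 = 1*8 + 1 = 9, q_1 = 1*1 + 0 = 1.
  i=2: a_2=2, p_2 = 2*9 + 8 = 26, q_2 = 2*1 + 1 = 3.
  i=3: a_3=1, p_3 = 1*26 + 9 = 35, q_3 = 1*3 + 1 = 4.
  i=4: a_4=1, p_4 = 1*35 + 26 = 61, q_4 = 1*4 + 3 = 7.
  i=5: a_5=5, p_5 = 5*61 + 35 = 340, q_5 = 5*7 + 4 = 39.
  i=6: a_6=4, p_6 = 4*340 + 61 = 1421, q_6 = 4*39 + 7 = 163.
  i=7: a_7=5, p_7 = 5*1421 + 340 = 7445, q_7 = 5*163 + 39 = 854.
  i=8: a_8=1, p_8 = 1*7445 + 1421 = 8866, q_8 = 1*854 + 163 = 1017.
  i=9: a_9=1, p_9 = 1*8866 + 7445 = 16311, q_9 = 1*1017 + 854 = 1871.
  i=10: a_10=2, p_10 = 2*16311 + 8866 = 41488, q_10 = 2*1871 + 1017 = 4759.
  i=11: a_11=1, p_11 = 1*41488 + 16311 = 57799, q_11 = 1*4759 + 1871 = 6630.
Check: 57799^2 - 76*6630^2 = 3340724401 - 3340724400 = 1, so (x, y) = (57799, 6630) solves the equation, and by the theorem it is the least positive solution.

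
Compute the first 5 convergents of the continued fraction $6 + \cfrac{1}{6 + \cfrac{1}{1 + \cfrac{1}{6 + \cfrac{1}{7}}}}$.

6/1, 37/6, 43/7, 295/48, 2108/343

Using the convergent recurrence p_i = a_i*p_{i-1} + p_{i-2}, q_i = a_i*q_{i-1} + q_{i-2} with p_{-2}=0, p_{-1}=1, q_{-2}=1, q_{-1}=0:
  i=0: a_0=6, p_0 = 6*1 + 0 = 6, q_0 = 6*0 + 1 = 1.
  i=1: a_1=6, p_1 = 6*6 + 1 = 37, q_1 = 6*1 + 0 = 6.
  i=2: a_2=1, p_2 = 1*37 + 6 = 43, q_2 = 1*6 + 1 = 7.
  i=3: a_3=6, p_3 = 6*43 + 37 = 295, q_3 = 6*7 + 6 = 48.
  i=4: a_4=7, p_4 = 7*295 + 43 = 2108, q_4 = 7*48 + 7 = 343.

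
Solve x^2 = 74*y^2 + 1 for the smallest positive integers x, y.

First expand sqrt(74) as a continued fraction. With x_i = (sqrt(74) + m_i)/d_i and (m_0, d_0) = (0, 1): a_0 = floor(sqrt(74)) = 8, since 8^2 = 64 <= 74 < 81 = 9^2.
Iterate m_{i+1} = d_i*a_i - m_i, d_{i+1} = (74 - m_{i+1}^2)/d_i, a_{i+1} = floor((a_0 + m_{i+1})/d_{i+1}):
  m_1 = 1*8 - 0 = 8, d_1 = (74 - 8^2)/1 = 10/1 = 10, a_1 = floor((8 + 8)/10) = 1.
  m_2 = 10*1 - 8 = 2, d_2 = (74 - 2^2)/10 = 70/10 = 7, a_2 = floor((8 + 2)/7) = 1.
  m_3 = 7*1 - 2 = 5, d_3 = (74 - 5^2)/7 = 49/7 = 7, a_3 = floor((8 + 5)/7) = 1.
  m_4 = 7*1 - 5 = 2, d_4 = (74 - 2^2)/7 = 70/7 = 10, a_4 = floor((8 + 2)/10) = 1.
  m_5 = 10*1 - 2 = 8, d_5 = (74 - 8^2)/10 = 10/10 = 1, a_5 = floor((8 + 8)/1) = 16.
  m_6 = 1*16 - 8 = 8, d_6 = (74 - 8^2)/1 = 10/1 = 10: (m_6, d_6) = (m_1, d_1) = (8, 10), so from here the quotients repeat a_1, ..., a_5; the period length is 5.
So sqrt(74) = [8; (1, 1, 1, 1, 16)] with period length k = 5.
k is odd, so (p_{k-1}, q_{k-1}) only solves x^2 - 74y^2 = -1 and the fundamental solution of x^2 - 74y^2 = 1 is (p_{2k-1}, q_{2k-1}) = (p_9, q_9); compute convergents through index 9, running through the period twice.
Convergents (p_i = a_i*p_{i-1} + p_{i-2}, q_i = a_i*q_{i-1} + q_{i-2} with p_{-2}=0, p_{-1}=1, q_{-2}=1, q_{-1}=0):
  i=0: a_0=8, p_0 = 8*1 + 0 = 8, q_0 = 8*0 + 1 = 1.
  i=1: a_1=1, p_1 = 1*8 + 1 = 9, q_1 = 1*1 + 0 = 1.
  i=2: a_2=1, p_2 = 1*9 + 8 = 17, q_2 = 1*1 + 1 = 2.
  i=3: a_3=1, p_3 = 1*17 + 9 = 26, q_3 = 1*2 + 1 = 3.
  i=4: a_4=1, p_4 = 1*26 + 17 = 43, q_4 = 1*3 + 2 = 5.
  i=5: a_5=16, p_5 = 16*43 + 26 = 714, q_5 = 16*5 + 3 = 83.
  i=6: a_6=1, p_6 = 1*714 + 43 = 757, q_6 = 1*83 + 5 = 88.
  i=7: a_7=1, p_7 = 1*757 + 714 = 1471, q_7 = 1*88 + 83 = 171.
  i=8: a_8=1, p_8 = 1*1471 + 757 = 2228, q_8 = 1*171 + 88 = 259.
  i=9: a_9=1, p_9 = 1*2228 + 1471 = 3699, q_9 = 1*259 + 171 = 430.
Indeed p_4^2 - 74*q_4^2 = 1849 - 1850 = -1, not +1.
Check: 3699^2 - 74*430^2 = 13682601 - 13682600 = 1, so (x, y) = (3699, 430) solves the equation, and by the theorem it is the least positive solution.

(x, y) = (3699, 430)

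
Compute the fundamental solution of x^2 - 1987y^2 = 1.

(x, y) = (2163842, 48543)

First expand sqrt(1987) as a continued fraction. With x_i = (sqrt(1987) + m_i)/d_i and (m_0, d_0) = (0, 1): a_0 = floor(sqrt(1987)) = 44, since 44^2 = 1936 <= 1987 < 2025 = 45^2.
Iterate m_{i+1} = d_i*a_i - m_i, d_{i+1} = (1987 - m_{i+1}^2)/d_i, a_{i+1} = floor((a_0 + m_{i+1})/d_{i+1}):
  m_1 = 1*44 - 0 = 44, d_1 = (1987 - 44^2)/1 = 51/1 = 51, a_1 = floor((44 + 44)/51) = 1.
  m_2 = 51*1 - 44 = 7, d_2 = (1987 - 7^2)/51 = 1938/51 = 38, a_2 = floor((44 + 7)/38) = 1.
  m_3 = 38*1 - 7 = 31, d_3 = (1987 - 31^2)/38 = 1026/38 = 27, a_3 = floor((44 + 31)/27) = 2.
  m_4 = 27*2 - 31 = 23, d_4 = (1987 - 23^2)/27 = 1458/27 = 54, a_4 = floor((44 + 23)/54) = 1.
  m_5 = 54*1 - 23 = 31, d_5 = (1987 - 31^2)/54 = 1026/54 = 19, a_5 = floor((44 + 31)/19) = 3.
  m_6 = 19*3 - 31 = 26, d_6 = (1987 - 26^2)/19 = 1311/19 = 69, a_6 = floor((44 + 26)/69) = 1.
  m_7 = 69*1 - 26 = 43, d_7 = (1987 - 43^2)/69 = 138/69 = 2, a_7 = floor((44 + 43)/2) = 43.
  m_8 = 2*43 - 43 = 43, d_8 = (1987 - 43^2)/2 = 138/2 = 69, a_8 = floor((44 + 43)/69) = 1.
  m_9 = 69*1 - 43 = 26, d_9 = (1987 - 26^2)/69 = 1311/69 = 19, a_9 = floor((44 + 26)/19) = 3.
  m_10 = 19*3 - 26 = 31, d_10 = (1987 - 31^2)/19 = 1026/19 = 54, a_10 = floor((44 + 31)/54) = 1.
  m_11 = 54*1 - 31 = 23, d_11 = (1987 - 23^2)/54 = 1458/54 = 27, a_11 = floor((44 + 23)/27) = 2.
  m_12 = 27*2 - 23 = 31, d_12 = (1987 - 31^2)/27 = 1026/27 = 38, a_12 = floor((44 + 31)/38) = 1.
  m_13 = 38*1 - 31 = 7, d_13 = (1987 - 7^2)/38 = 1938/38 = 51, a_13 = floor((44 + 7)/51) = 1.
  m_14 = 51*1 - 7 = 44, d_14 = (1987 - 44^2)/51 = 51/51 = 1, a_14 = floor((44 + 44)/1) = 88.
  m_15 = 1*88 - 44 = 44, d_15 = (1987 - 44^2)/1 = 51/1 = 51: (m_15, d_15) = (m_1, d_1) = (44, 51), so from here the quotients repeat a_1, ..., a_14; the period length is 14.
So sqrt(1987) = [44; (1, 1, 2, 1, 3, 1, 43, 1, 3, 1, 2, 1, 1, 88)] with period length k = 14.
k is even, so the fundamental solution of x^2 - 1987y^2 = 1 is (p_{k-1}, q_{k-1}) = (p_13, q_13); compute convergents through index 13.
Convergents (p_i = a_i*p_{i-1} + p_{i-2}, q_i = a_i*q_{i-1} + q_{i-2} with p_{-2}=0, p_{-1}=1, q_{-2}=1, q_{-1}=0):
  i=0: a_0=44, p_0 = 44*1 + 0 = 44, q_0 = 44*0 + 1 = 1.
  i=1: a_1=1, p_1 = 1*44 + 1 = 45, q_1 = 1*1 + 0 = 1.
  i=2: a_2=1, p_2 = 1*45 + 44 = 89, q_2 = 1*1 + 1 = 2.
  i=3: a_3=2, p_3 = 2*89 + 45 = 223, q_3 = 2*2 + 1 = 5.
  i=4: a_4=1, p_4 = 1*223 + 89 = 312, q_4 = 1*5 + 2 = 7.
  i=5: a_5=3, p_5 = 3*312 + 223 = 1159, q_5 = 3*7 + 5 = 26.
  i=6: a_6=1, p_6 = 1*1159 + 312 = 1471, q_6 = 1*26 + 7 = 33.
  i=7: a_7=43, p_7 = 43*1471 + 1159 = 64412, q_7 = 43*33 + 26 = 1445.
  i=8: a_8=1, p_8 = 1*64412 + 1471 = 65883, q_8 = 1*1445 + 33 = 1478.
  i=9: a_9=3, p_9 = 3*65883 + 64412 = 262061, q_9 = 3*1478 + 1445 = 5879.
  i=10: a_10=1, p_10 = 1*262061 + 65883 = 327944, q_10 = 1*5879 + 1478 = 7357.
  i=11: a_11=2, p_11 = 2*327944 + 262061 = 917949, q_11 = 2*7357 + 5879 = 20593.
  i=12: a_12=1, p_12 = 1*917949 + 327944 = 1245893, q_12 = 1*20593 + 7357 = 27950.
  i=13: a_13=1, p_13 = 1*1245893 + 917949 = 2163842, q_13 = 1*27950 + 20593 = 48543.
Check: 2163842^2 - 1987*48543^2 = 4682212200964 - 4682212200963 = 1, so (x, y) = (2163842, 48543) solves the equation, and by the theorem it is the least positive solution.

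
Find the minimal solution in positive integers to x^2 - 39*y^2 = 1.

(x, y) = (25, 4)

First expand sqrt(39) as a continued fraction. With x_i = (sqrt(39) + m_i)/d_i and (m_0, d_0) = (0, 1): a_0 = floor(sqrt(39)) = 6, since 6^2 = 36 <= 39 < 49 = 7^2.
Iterate m_{i+1} = d_i*a_i - m_i, d_{i+1} = (39 - m_{i+1}^2)/d_i, a_{i+1} = floor((a_0 + m_{i+1})/d_{i+1}):
  m_1 = 1*6 - 0 = 6, d_1 = (39 - 6^2)/1 = 3/1 = 3, a_1 = floor((6 + 6)/3) = 4.
  m_2 = 3*4 - 6 = 6, d_2 = (39 - 6^2)/3 = 3/3 = 1, a_2 = floor((6 + 6)/1) = 12.
  m_3 = 1*12 - 6 = 6, d_3 = (39 - 6^2)/1 = 3/1 = 3: (m_3, d_3) = (m_1, d_1) = (6, 3), so from here the quotients repeat a_1, a_2; the period length is 2.
So sqrt(39) = [6; (4, 12)] with period length k = 2.
k is even, so the fundamental solution of x^2 - 39y^2 = 1 is (p_{k-1}, q_{k-1}) = (p_1, q_1); compute convergents through index 1.
Convergents (p_i = a_i*p_{i-1} + p_{i-2}, q_i = a_i*q_{i-1} + q_{i-2} with p_{-2}=0, p_{-1}=1, q_{-2}=1, q_{-1}=0):
  i=0: a_0=6, p_0 = 6*1 + 0 = 6, q_0 = 6*0 + 1 = 1.
  i=1: a_1=4, p_1 = 4*6 + 1 = 25, q_1 = 4*1 + 0 = 4.
Check: 25^2 - 39*4^2 = 625 - 624 = 1, so (x, y) = (25, 4) solves the equation, and by the theorem it is the least positive solution.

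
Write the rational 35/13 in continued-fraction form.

[2; 1, 2, 4]

Run the Euclidean algorithm on 35 and 13; the successive quotients are the partial quotients a_0, a_1, ... (each step inverts the fractional part left over by the previous one):
  35 = 2*13 + 9, so a_0 = 2.
  13 = 1*9 + 4, so a_1 = 1.
  9 = 2*4 + 1, so a_2 = 2.
  4 = 4*1 + 0, so a_3 = 4.
The remainder reaches 0 after 4 divisions, so the expansion has 4 partial quotients, read off in order.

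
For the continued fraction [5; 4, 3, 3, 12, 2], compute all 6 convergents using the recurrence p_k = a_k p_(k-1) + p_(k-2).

Using the convergent recurrence p_i = a_i*p_{i-1} + p_{i-2}, q_i = a_i*q_{i-1} + q_{i-2} with p_{-2}=0, p_{-1}=1, q_{-2}=1, q_{-1}=0:
  i=0: a_0=5, p_0 = 5*1 + 0 = 5, q_0 = 5*0 + 1 = 1.
  i=1: a_1=4, p_1 = 4*5 + 1 = 21, q_1 = 4*1 + 0 = 4.
  i=2: a_2=3, p_2 = 3*21 + 5 = 68, q_2 = 3*4 + 1 = 13.
  i=3: a_3=3, p_3 = 3*68 + 21 = 225, q_3 = 3*13 + 4 = 43.
  i=4: a_4=12, p_4 = 12*225 + 68 = 2768, q_4 = 12*43 + 13 = 529.
  i=5: a_5=2, p_5 = 2*2768 + 225 = 5761, q_5 = 2*529 + 43 = 1101.

5/1, 21/4, 68/13, 225/43, 2768/529, 5761/1101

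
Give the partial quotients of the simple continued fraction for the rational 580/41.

[14; 6, 1, 5]

Run the Euclidean algorithm on 580 and 41; the successive quotients are the partial quotients a_0, a_1, ... (each step inverts the fractional part left over by the previous one):
  580 = 14*41 + 6, so a_0 = 14.
  41 = 6*6 + 5, so a_1 = 6.
  6 = 1*5 + 1, so a_2 = 1.
  5 = 5*1 + 0, so a_3 = 5.
The remainder reaches 0 after 4 divisions, so the expansion has 4 partial quotients, read off in order.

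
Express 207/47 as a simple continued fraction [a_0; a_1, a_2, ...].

Run the Euclidean algorithm on 207 and 47; the successive quotients are the partial quotients a_0, a_1, ... (each step inverts the fractional part left over by the previous one):
  207 = 4*47 + 19, so a_0 = 4.
  47 = 2*19 + 9, so a_1 = 2.
  19 = 2*9 + 1, so a_2 = 2.
  9 = 9*1 + 0, so a_3 = 9.
The remainder reaches 0 after 4 divisions, so the expansion has 4 partial quotients, read off in order.

[4; 2, 2, 9]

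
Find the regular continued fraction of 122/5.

[24; 2, 2]

Run the Euclidean algorithm on 122 and 5; the successive quotients are the partial quotients a_0, a_1, ... (each step inverts the fractional part left over by the previous one):
  122 = 24*5 + 2, so a_0 = 24.
  5 = 2*2 + 1, so a_1 = 2.
  2 = 2*1 + 0, so a_2 = 2.
The remainder reaches 0 after 3 divisions, so the expansion has 3 partial quotients, read off in order.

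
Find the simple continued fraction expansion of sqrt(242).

Write x_i = (sqrt(242) + m_i)/d_i with (m_0, d_0) = (0, 1). a_0 = floor(sqrt(242)) = 15, since 15^2 = 225 <= 242 < 256 = 16^2.
Iterate m_{i+1} = d_i*a_i - m_i, d_{i+1} = (242 - m_{i+1}^2)/d_i, a_{i+1} = floor((a_0 + m_{i+1})/d_{i+1}):
  m_1 = 1*15 - 0 = 15, d_1 = (242 - 15^2)/1 = 17/1 = 17, a_1 = floor((15 + 15)/17) = 1.
  m_2 = 17*1 - 15 = 2, d_2 = (242 - 2^2)/17 = 238/17 = 14, a_2 = floor((15 + 2)/14) = 1.
  m_3 = 14*1 - 2 = 12, d_3 = (242 - 12^2)/14 = 98/14 = 7, a_3 = floor((15 + 12)/7) = 3.
  m_4 = 7*3 - 12 = 9, d_4 = (242 - 9^2)/7 = 161/7 = 23, a_4 = floor((15 + 9)/23) = 1.
  m_5 = 23*1 - 9 = 14, d_5 = (242 - 14^2)/23 = 46/23 = 2, a_5 = floor((15 + 14)/2) = 14.
  m_6 = 2*14 - 14 = 14, d_6 = (242 - 14^2)/2 = 46/2 = 23, a_6 = floor((15 + 14)/23) = 1.
  m_7 = 23*1 - 14 = 9, d_7 = (242 - 9^2)/23 = 161/23 = 7, a_7 = floor((15 + 9)/7) = 3.
  m_8 = 7*3 - 9 = 12, d_8 = (242 - 12^2)/7 = 98/7 = 14, a_8 = floor((15 + 12)/14) = 1.
  m_9 = 14*1 - 12 = 2, d_9 = (242 - 2^2)/14 = 238/14 = 17, a_9 = floor((15 + 2)/17) = 1.
  m_10 = 17*1 - 2 = 15, d_10 = (242 - 15^2)/17 = 17/17 = 1, a_10 = floor((15 + 15)/1) = 30.
  m_11 = 1*30 - 15 = 15, d_11 = (242 - 15^2)/1 = 17/1 = 17: (m_11, d_11) = (m_1, d_1) = (15, 17), so from here the quotients repeat a_1, ..., a_10; the period length is 10.
Hence the expansion of sqrt(242) is a_0 = 15 followed by the repeating block 1, 1, 3, 1, 14, 1, 3, 1, 1, 30 (period 10).

[15; (1, 1, 3, 1, 14, 1, 3, 1, 1, 30)]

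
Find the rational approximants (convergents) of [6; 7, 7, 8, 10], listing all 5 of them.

Using the convergent recurrence p_i = a_i*p_{i-1} + p_{i-2}, q_i = a_i*q_{i-1} + q_{i-2} with p_{-2}=0, p_{-1}=1, q_{-2}=1, q_{-1}=0:
  i=0: a_0=6, p_0 = 6*1 + 0 = 6, q_0 = 6*0 + 1 = 1.
  i=1: a_1=7, p_1 = 7*6 + 1 = 43, q_1 = 7*1 + 0 = 7.
  i=2: a_2=7, p_2 = 7*43 + 6 = 307, q_2 = 7*7 + 1 = 50.
  i=3: a_3=8, p_3 = 8*307 + 43 = 2499, q_3 = 8*50 + 7 = 407.
  i=4: a_4=10, p_4 = 10*2499 + 307 = 25297, q_4 = 10*407 + 50 = 4120.

6/1, 43/7, 307/50, 2499/407, 25297/4120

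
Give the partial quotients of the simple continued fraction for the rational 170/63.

Run the Euclidean algorithm on 170 and 63; the successive quotients are the partial quotients a_0, a_1, ... (each step inverts the fractional part left over by the previous one):
  170 = 2*63 + 44, so a_0 = 2.
  63 = 1*44 + 19, so a_1 = 1.
  44 = 2*19 + 6, so a_2 = 2.
  19 = 3*6 + 1, so a_3 = 3.
  6 = 6*1 + 0, so a_4 = 6.
The remainder reaches 0 after 5 divisions, so the expansion has 5 partial quotients, read off in order.

[2; 1, 2, 3, 6]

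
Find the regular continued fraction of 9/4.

[2; 4]

Run the Euclidean algorithm on 9 and 4; the successive quotients are the partial quotients a_0, a_1, ... (each step inverts the fractional part left over by the previous one):
  9 = 2*4 + 1, so a_0 = 2.
  4 = 4*1 + 0, so a_1 = 4.
The remainder reaches 0 after 2 divisions, so the expansion has 2 partial quotients, read off in order.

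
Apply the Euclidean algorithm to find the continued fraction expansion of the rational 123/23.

Run the Euclidean algorithm on 123 and 23; the successive quotients are the partial quotients a_0, a_1, ... (each step inverts the fractional part left over by the previous one):
  123 = 5*23 + 8, so a_0 = 5.
  23 = 2*8 + 7, so a_1 = 2.
  8 = 1*7 + 1, so a_2 = 1.
  7 = 7*1 + 0, so a_3 = 7.
The remainder reaches 0 after 4 divisions, so the expansion has 4 partial quotients, read off in order.

[5; 2, 1, 7]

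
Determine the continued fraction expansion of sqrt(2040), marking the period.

Write x_i = (sqrt(2040) + m_i)/d_i with (m_0, d_0) = (0, 1). a_0 = floor(sqrt(2040)) = 45, since 45^2 = 2025 <= 2040 < 2116 = 46^2.
Iterate m_{i+1} = d_i*a_i - m_i, d_{i+1} = (2040 - m_{i+1}^2)/d_i, a_{i+1} = floor((a_0 + m_{i+1})/d_{i+1}):
  m_1 = 1*45 - 0 = 45, d_1 = (2040 - 45^2)/1 = 15/1 = 15, a_1 = floor((45 + 45)/15) = 6.
  m_2 = 15*6 - 45 = 45, d_2 = (2040 - 45^2)/15 = 15/15 = 1, a_2 = floor((45 + 45)/1) = 90.
  m_3 = 1*90 - 45 = 45, d_3 = (2040 - 45^2)/1 = 15/1 = 15: (m_3, d_3) = (m_1, d_1) = (45, 15), so from here the quotients repeat a_1, a_2; the period length is 2.
Hence the expansion of sqrt(2040) is a_0 = 45 followed by the repeating block 6, 90 (period 2).

[45; (6, 90)]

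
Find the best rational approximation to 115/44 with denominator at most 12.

21/8

Expand x = 115/44 as a continued fraction with the Euclidean algorithm:
  115 = 2*44 + 27, so a_0 = 2.
  44 = 1*27 + 17, so a_1 = 1.
  27 = 1*17 + 10, so a_2 = 1.
  17 = 1*10 + 7, so a_3 = 1.
  10 = 1*7 + 3, so a_4 = 1.
  7 = 2*3 + 1, so a_5 = 2.
  3 = 3*1 + 0, so a_6 = 3.
so x = [2; 1, 1, 1, 1, 2, 3].
Convergents (p_i = a_i*p_{i-1} + p_{i-2}, q_i = a_i*q_{i-1} + q_{i-2} with p_{-2}=0, p_{-1}=1, q_{-2}=1, q_{-1}=0), until the denominator exceeds 12:
  i=0: a_0=2, p_0 = 2*1 + 0 = 2, q_0 = 2*0 + 1 = 1.
  i=1: a_1=1, p_1 = 1*2 + 1 = 3, q_1 = 1*1 + 0 = 1.
  i=2: a_2=1, p_2 = 1*3 + 2 = 5, q_2 = 1*1 + 1 = 2.
  i=3: a_3=1, p_3 = 1*5 + 3 = 8, q_3 = 1*2 + 1 = 3.
  i=4: a_4=1, p_4 = 1*8 + 5 = 13, q_4 = 1*3 + 2 = 5.
  i=5: a_5=2, p_5 = 2*13 + 8 = 34, q_5 = 2*5 + 3 = 13.
q_5 = 13 > 12, so the last convergent with denominator <= 12 is p_4/q_4 = 13/5.
The closest fraction with denominator <= 12 is either p_4/q_4 or the intermediate fraction (k*p_4 + p_3)/(k*q_4 + q_3) with the largest k >= 1 whose denominator stays <= 12; these approach x as k grows, and every other convergent or intermediate fraction in range is farther away.
Largest k: floor((12 - q_3)/q_4) = floor((12 - 3)/5) = 1.
That gives (1*13 + 8)/(1*5 + 3) = 21/8.
Compare the errors: |x - 13/5| = |115*5 - 13*44|/(44*5) = 3/220, and |x - 21/8| = |115*8 - 21*44|/(44*8) = 4/352.
Cross-multiplying, 4*220 = 880 < 1056 = 3*352, so 4/352 is smaller: the intermediate fraction 21/8 is closer to x than 13/5.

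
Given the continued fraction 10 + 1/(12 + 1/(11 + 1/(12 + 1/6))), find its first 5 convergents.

10/1, 121/12, 1341/133, 16213/1608, 98619/9781

Using the convergent recurrence p_i = a_i*p_{i-1} + p_{i-2}, q_i = a_i*q_{i-1} + q_{i-2} with p_{-2}=0, p_{-1}=1, q_{-2}=1, q_{-1}=0:
  i=0: a_0=10, p_0 = 10*1 + 0 = 10, q_0 = 10*0 + 1 = 1.
  i=1: a_1=12, p_1 = 12*10 + 1 = 121, q_1 = 12*1 + 0 = 12.
  i=2: a_2=11, p_2 = 11*121 + 10 = 1341, q_2 = 11*12 + 1 = 133.
  i=3: a_3=12, p_3 = 12*1341 + 121 = 16213, q_3 = 12*133 + 12 = 1608.
  i=4: a_4=6, p_4 = 6*16213 + 1341 = 98619, q_4 = 6*1608 + 133 = 9781.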